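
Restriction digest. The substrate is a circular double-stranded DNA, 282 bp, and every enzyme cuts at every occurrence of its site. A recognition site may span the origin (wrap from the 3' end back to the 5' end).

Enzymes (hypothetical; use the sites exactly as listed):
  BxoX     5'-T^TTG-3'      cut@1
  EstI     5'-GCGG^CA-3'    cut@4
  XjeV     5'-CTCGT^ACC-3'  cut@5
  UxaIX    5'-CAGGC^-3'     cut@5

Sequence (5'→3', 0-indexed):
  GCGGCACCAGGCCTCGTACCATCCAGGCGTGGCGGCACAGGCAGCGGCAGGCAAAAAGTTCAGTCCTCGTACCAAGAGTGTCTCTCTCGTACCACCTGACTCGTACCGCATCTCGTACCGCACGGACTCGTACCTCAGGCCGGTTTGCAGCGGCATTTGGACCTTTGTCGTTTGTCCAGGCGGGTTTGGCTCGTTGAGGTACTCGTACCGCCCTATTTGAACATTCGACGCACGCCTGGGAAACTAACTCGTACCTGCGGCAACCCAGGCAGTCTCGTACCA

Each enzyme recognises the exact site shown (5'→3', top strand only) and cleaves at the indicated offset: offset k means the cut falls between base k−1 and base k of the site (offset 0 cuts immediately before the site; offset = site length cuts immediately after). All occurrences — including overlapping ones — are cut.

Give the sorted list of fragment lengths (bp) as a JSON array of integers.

[3,4,4,5,5,5,7,7,7,8,8,8,8,8,9,9,10,10,10,11,12,14,15,18,20,21,36]

Site scan:
  BxoX (TTTG, off=1): starts [143, 155, 163, 170, 184, 215] → cuts [144, 156, 164, 171, 185, 216]
  EstI (GCGGCA, off=4): starts [0, 31, 43, 149, 256] → cuts [4, 35, 47, 153, 260]
  XjeV (CTCGTACC, off=5): starts [12, 65, 85, 99, 111, 126, 201, 247, 273] → cuts [17, 70, 90, 104, 116, 131, 206, 252, 278]
  UxaIX (CAGGC, off=5): starts [7, 23, 37, 47, 135, 176, 265] → cuts [12, 28, 42, 52, 140, 181, 270]

Pooled cuts: [4, 12, 17, 28, 35, 42, 47, 52, 70, 90, 104, 116, 131, 140, 144, 153, 156, 164, 171, 181, 185, 206, 216, 252, 260, 270, 278]

Fragment lengths:
  4→12: 8 bp
  12→17: 5 bp
  17→28: 11 bp
  28→35: 7 bp
  35→42: 7 bp
  42→47: 5 bp
  47→52: 5 bp
  52→70: 18 bp
  70→90: 20 bp
  90→104: 14 bp
  104→116: 12 bp
  116→131: 15 bp
  131→140: 9 bp
  140→144: 4 bp
  144→153: 9 bp
  153→156: 3 bp
  156→164: 8 bp
  164→171: 7 bp
  171→181: 10 bp
  181→185: 4 bp
  185→206: 21 bp
  206→216: 10 bp
  216→252: 36 bp
  252→260: 8 bp
  260→270: 10 bp
  270→278: 8 bp
  278→4 (wrap): 282-278+4 = 8 bp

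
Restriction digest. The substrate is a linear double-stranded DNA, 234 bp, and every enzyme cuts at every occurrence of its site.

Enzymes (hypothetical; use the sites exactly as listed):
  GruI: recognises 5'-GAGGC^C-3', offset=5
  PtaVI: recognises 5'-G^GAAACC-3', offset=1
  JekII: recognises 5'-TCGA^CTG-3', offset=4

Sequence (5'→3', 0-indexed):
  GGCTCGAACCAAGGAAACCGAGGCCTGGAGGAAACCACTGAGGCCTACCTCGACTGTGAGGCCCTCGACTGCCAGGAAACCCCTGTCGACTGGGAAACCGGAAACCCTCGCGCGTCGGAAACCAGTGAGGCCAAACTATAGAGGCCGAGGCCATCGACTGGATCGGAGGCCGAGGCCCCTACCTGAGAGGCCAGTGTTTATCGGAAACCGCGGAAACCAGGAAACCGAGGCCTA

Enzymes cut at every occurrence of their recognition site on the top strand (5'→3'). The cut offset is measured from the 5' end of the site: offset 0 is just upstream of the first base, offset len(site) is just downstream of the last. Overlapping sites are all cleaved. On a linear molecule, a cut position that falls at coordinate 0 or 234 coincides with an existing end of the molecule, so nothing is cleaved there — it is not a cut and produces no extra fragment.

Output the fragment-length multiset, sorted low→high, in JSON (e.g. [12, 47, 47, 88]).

Site scan:
  GruI GAGGCC/5: at [19, 39, 57, 126, 140, 146, 165, 171, 186, 226] ⇒ [24, 44, 62, 131, 145, 151, 170, 176, 191, 231]
  PtaVI GGAAACC/1: at [12, 29, 74, 92, 99, 116, 202, 211, 219] ⇒ [13, 30, 75, 93, 100, 117, 203, 212, 220]
  JekII TCGACTG/4: at [49, 64, 85, 153] ⇒ [53, 68, 89, 157]

Pooled cuts: [13, 24, 30, 44, 53, 62, 68, 75, 89, 93, 100, 117, 131, 145, 151, 157, 170, 176, 191, 203, 212, 220, 231]

Fragment lengths:
  [0,13): 13 bp
  [13,24): 11 bp
  [24,30): 6 bp
  [30,44): 14 bp
  [44,53): 9 bp
  [53,62): 9 bp
  [62,68): 6 bp
  [68,75): 7 bp
  [75,89): 14 bp
  [89,93): 4 bp
  [93,100): 7 bp
  [100,117): 17 bp
  [117,131): 14 bp
  [131,145): 14 bp
  [145,151): 6 bp
  [151,157): 6 bp
  [157,170): 13 bp
  [170,176): 6 bp
  [176,191): 15 bp
  [191,203): 12 bp
  [203,212): 9 bp
  [212,220): 8 bp
  [220,231): 11 bp
  [231,234): 3 bp

[3,4,6,6,6,6,6,7,7,8,9,9,9,11,11,12,13,13,14,14,14,14,15,17]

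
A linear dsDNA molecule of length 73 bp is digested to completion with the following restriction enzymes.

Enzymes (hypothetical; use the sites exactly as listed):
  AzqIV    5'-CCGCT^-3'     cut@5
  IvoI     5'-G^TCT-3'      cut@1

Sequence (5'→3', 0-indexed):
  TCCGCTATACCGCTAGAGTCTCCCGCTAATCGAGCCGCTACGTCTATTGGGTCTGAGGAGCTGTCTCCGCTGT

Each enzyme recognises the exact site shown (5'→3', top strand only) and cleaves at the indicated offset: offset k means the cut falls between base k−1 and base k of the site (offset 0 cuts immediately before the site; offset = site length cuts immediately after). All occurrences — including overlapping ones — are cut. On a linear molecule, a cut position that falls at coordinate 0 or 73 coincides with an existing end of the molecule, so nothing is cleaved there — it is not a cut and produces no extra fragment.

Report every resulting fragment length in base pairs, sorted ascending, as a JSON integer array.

[2,3,4,6,8,8,9,9,12,12]

Site scan:
  AzqIV (CCGCT, off=5): starts [1, 9, 22, 34, 66] → cuts [6, 14, 27, 39, 71]
  IvoI (GTCT, off=1): starts [17, 41, 50, 62] → cuts [18, 42, 51, 63]

Pooled cuts: [6, 14, 18, 27, 39, 42, 51, 63, 71]

Fragments:
  [0,6): 6 bp
  [6,14): 8 bp
  [14,18): 4 bp
  [18,27): 9 bp
  [27,39): 12 bp
  [39,42): 3 bp
  [42,51): 9 bp
  [51,63): 12 bp
  [63,71): 8 bp
  [71,73): 2 bp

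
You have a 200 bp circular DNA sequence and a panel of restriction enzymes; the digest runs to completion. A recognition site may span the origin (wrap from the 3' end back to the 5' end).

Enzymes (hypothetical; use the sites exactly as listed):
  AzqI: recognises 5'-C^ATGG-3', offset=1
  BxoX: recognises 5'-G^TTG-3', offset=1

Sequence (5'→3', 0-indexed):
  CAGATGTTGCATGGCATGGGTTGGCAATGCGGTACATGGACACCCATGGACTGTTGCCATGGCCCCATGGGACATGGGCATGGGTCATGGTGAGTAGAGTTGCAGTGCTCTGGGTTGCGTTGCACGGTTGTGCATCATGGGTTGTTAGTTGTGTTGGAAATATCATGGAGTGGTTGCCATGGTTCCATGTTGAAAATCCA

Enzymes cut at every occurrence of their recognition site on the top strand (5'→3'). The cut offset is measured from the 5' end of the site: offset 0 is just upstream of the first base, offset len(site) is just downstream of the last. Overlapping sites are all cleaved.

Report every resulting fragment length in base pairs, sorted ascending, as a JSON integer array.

Site scan:
  AzqI CATGG/1: at [9, 14, 34, 44, 57, 65, 72, 78, 85, 135, 163, 177] ⇒ [10, 15, 35, 45, 58, 66, 73, 79, 86, 136, 164, 178]
  BxoX GTTG/1: at [5, 19, 52, 98, 113, 118, 126, 140, 147, 152, 172, 188] ⇒ [6, 20, 53, 99, 114, 119, 127, 141, 148, 153, 173, 189]

All cut coordinates (distinct, sorted): [6, 10, 15, 20, 35, 45, 53, 58, 66, 73, 79, 86, 99, 114, 119, 127, 136, 141, 148, 153, 164, 173, 178, 189]

Fragment lengths:
  6→10: 4 bp
  10→15: 5 bp
  15→20: 5 bp
  20→35: 15 bp
  35→45: 10 bp
  45→53: 8 bp
  53→58: 5 bp
  58→66: 8 bp
  66→73: 7 bp
  73→79: 6 bp
  79→86: 7 bp
  86→99: 13 bp
  99→114: 15 bp
  114→119: 5 bp
  119→127: 8 bp
  127→136: 9 bp
  136→141: 5 bp
  141→148: 7 bp
  148→153: 5 bp
  153→164: 11 bp
  164→173: 9 bp
  173→178: 5 bp
  178→189: 11 bp
  189→6 (wrap): 200-189+6 = 17 bp

[4,5,5,5,5,5,5,5,6,7,7,7,8,8,8,9,9,10,11,11,13,15,15,17]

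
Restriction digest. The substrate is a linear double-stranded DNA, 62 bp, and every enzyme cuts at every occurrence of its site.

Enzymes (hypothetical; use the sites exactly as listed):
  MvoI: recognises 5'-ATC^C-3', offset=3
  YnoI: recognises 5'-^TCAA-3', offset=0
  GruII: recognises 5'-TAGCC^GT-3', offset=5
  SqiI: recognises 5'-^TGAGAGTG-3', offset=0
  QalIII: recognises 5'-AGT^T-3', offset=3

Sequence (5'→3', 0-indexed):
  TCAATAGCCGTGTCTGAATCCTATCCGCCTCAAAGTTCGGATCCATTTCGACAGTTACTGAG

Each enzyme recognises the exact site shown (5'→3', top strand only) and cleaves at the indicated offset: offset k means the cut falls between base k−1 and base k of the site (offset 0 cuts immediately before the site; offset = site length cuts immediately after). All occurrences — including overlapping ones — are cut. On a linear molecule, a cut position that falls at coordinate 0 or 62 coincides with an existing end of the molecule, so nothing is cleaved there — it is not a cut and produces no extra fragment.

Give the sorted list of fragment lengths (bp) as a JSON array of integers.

Per-enzyme occurrences:
  MvoI (ATCC, off=3): starts [17, 22, 40] → cuts [20, 25, 43]
  YnoI (TCAA, off=0): starts [0, 29] → cuts [29] (position 0 is a terminus of the linear molecule — no cut)
  GruII (TAGCCGT, off=5): starts [4] → cuts [9]
  SqiI (TGAGAGTG, off=0): no sites
  QalIII (AGTT, off=3): starts [33, 52] → cuts [36, 55]

Pooled cuts: [9, 20, 25, 29, 36, 43, 55]

Fragment lengths:
  [0,9): 9 bp
  [9,20): 11 bp
  [20,25): 5 bp
  [25,29): 4 bp
  [29,36): 7 bp
  [36,43): 7 bp
  [43,55): 12 bp
  [55,62): 7 bp

[4,5,7,7,7,9,11,12]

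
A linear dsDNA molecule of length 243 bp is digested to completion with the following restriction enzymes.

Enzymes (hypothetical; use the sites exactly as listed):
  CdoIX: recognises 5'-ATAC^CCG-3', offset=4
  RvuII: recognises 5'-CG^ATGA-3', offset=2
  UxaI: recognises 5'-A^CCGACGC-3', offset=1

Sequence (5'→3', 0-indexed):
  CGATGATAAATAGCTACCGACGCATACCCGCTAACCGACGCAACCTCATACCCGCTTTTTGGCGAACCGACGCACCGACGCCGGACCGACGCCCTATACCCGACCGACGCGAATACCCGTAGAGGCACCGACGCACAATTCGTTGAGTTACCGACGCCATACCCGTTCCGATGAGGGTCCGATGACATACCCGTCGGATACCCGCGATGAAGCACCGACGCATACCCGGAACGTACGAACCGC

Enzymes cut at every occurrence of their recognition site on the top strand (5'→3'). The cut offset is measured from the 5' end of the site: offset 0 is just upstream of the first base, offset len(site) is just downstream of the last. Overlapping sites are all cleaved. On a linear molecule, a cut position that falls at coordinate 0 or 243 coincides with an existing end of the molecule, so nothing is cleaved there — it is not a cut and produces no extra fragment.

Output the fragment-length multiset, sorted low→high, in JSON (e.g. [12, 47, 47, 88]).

[2,4,5,7,8,8,8,9,11,11,11,11,11,11,12,13,14,14,15,17,18,23]

Site scan:
  CdoIX ATACCCG/4: at [23, 47, 95, 112, 158, 186, 197, 221] ⇒ [27, 51, 99, 116, 162, 190, 201, 225]
  RvuII CGATGA/2: at [0, 168, 179, 204] ⇒ [2, 170, 181, 206]
  UxaI ACCGACGC/1: at [15, 33, 65, 73, 84, 102, 126, 149, 213] ⇒ [16, 34, 66, 74, 85, 103, 127, 150, 214]

All cut coordinates (distinct, sorted): [2, 16, 27, 34, 51, 66, 74, 85, 99, 103, 116, 127, 150, 162, 170, 181, 190, 201, 206, 214, 225]

Fragments:
  [0,2): 2 bp
  [2,16): 14 bp
  [16,27): 11 bp
  [27,34): 7 bp
  [34,51): 17 bp
  [51,66): 15 bp
  [66,74): 8 bp
  [74,85): 11 bp
  [85,99): 14 bp
  [99,103): 4 bp
  [103,116): 13 bp
  [116,127): 11 bp
  [127,150): 23 bp
  [150,162): 12 bp
  [162,170): 8 bp
  [170,181): 11 bp
  [181,190): 9 bp
  [190,201): 11 bp
  [201,206): 5 bp
  [206,214): 8 bp
  [214,225): 11 bp
  [225,243): 18 bp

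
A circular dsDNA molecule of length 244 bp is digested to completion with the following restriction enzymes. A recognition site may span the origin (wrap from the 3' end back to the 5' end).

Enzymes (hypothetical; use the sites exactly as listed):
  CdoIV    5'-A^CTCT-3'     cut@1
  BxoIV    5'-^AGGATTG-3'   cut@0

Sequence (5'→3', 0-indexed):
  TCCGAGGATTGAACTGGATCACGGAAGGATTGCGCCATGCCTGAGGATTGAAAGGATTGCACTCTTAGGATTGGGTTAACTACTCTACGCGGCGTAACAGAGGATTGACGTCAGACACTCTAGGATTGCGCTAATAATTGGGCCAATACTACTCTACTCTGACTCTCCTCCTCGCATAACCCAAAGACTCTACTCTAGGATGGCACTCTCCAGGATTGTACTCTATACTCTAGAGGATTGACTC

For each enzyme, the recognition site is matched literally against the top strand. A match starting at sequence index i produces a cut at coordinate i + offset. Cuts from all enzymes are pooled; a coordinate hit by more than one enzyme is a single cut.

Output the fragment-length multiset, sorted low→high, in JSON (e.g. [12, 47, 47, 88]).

[4,5,5,5,6,6,6,7,7,8,9,9,9,13,16,17,18,18,21,25,30]

Site scan:
  CdoIV (ACTCT, off=1): starts [60, 81, 116, 150, 155, 161, 186, 191, 204, 219, 226, 240] → cuts [61, 82, 117, 151, 156, 162, 187, 192, 205, 220, 227, 241]
  BxoIV (AGGATTG, off=0): starts [4, 25, 43, 52, 66, 100, 121, 211, 233] → cuts [4, 25, 43, 52, 66, 100, 121, 211, 233]

Pooled cuts: [4, 25, 43, 52, 61, 66, 82, 100, 117, 121, 151, 156, 162, 187, 192, 205, 211, 220, 227, 233, 241]

Fragments:
  4→25: 21 bp
  25→43: 18 bp
  43→52: 9 bp
  52→61: 9 bp
  61→66: 5 bp
  66→82: 16 bp
  82→100: 18 bp
  100→117: 17 bp
  117→121: 4 bp
  121→151: 30 bp
  151→156: 5 bp
  156→162: 6 bp
  162→187: 25 bp
  187→192: 5 bp
  192→205: 13 bp
  205→211: 6 bp
  211→220: 9 bp
  220→227: 7 bp
  227→233: 6 bp
  233→241: 8 bp
  241→4 (wrap): 244-241+4 = 7 bp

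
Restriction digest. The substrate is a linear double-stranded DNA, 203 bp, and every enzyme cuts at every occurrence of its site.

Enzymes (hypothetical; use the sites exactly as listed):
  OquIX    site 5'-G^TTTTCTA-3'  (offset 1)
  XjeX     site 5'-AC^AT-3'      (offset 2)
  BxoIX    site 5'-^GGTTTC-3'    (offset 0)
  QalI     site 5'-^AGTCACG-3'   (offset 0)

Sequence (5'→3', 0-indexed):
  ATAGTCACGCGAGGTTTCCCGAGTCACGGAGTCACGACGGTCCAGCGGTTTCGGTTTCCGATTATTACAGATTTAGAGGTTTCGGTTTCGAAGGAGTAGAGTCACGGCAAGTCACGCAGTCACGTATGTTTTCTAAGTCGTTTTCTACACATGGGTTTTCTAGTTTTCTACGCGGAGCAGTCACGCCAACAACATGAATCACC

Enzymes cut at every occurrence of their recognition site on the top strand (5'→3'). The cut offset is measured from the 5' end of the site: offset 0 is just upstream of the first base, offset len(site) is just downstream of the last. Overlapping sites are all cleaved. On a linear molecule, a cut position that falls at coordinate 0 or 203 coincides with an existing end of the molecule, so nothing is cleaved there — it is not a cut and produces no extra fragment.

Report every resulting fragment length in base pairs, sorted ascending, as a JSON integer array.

[2,5,6,6,8,8,8,9,10,10,10,10,11,12,15,15,16,17,25]

Site scan:
  OquIX (GTTTTCTA, off=1): starts [127, 139, 154, 162] → cuts [128, 140, 155, 163]
  XjeX (ACAT, off=2): starts [148, 191] → cuts [150, 193]
  BxoIX (GGTTTC, off=0): starts [12, 46, 52, 77, 83] → cuts [12, 46, 52, 77, 83]
  QalI (AGTCACG, off=0): starts [2, 21, 29, 99, 109, 117, 178] → cuts [2, 21, 29, 99, 109, 117, 178]

All cut coordinates (distinct, sorted): [2, 12, 21, 29, 46, 52, 77, 83, 99, 109, 117, 128, 140, 150, 155, 163, 178, 193]

Fragments:
  [0,2): 2 bp
  [2,12): 10 bp
  [12,21): 9 bp
  [21,29): 8 bp
  [29,46): 17 bp
  [46,52): 6 bp
  [52,77): 25 bp
  [77,83): 6 bp
  [83,99): 16 bp
  [99,109): 10 bp
  [109,117): 8 bp
  [117,128): 11 bp
  [128,140): 12 bp
  [140,150): 10 bp
  [150,155): 5 bp
  [155,163): 8 bp
  [163,178): 15 bp
  [178,193): 15 bp
  [193,203): 10 bp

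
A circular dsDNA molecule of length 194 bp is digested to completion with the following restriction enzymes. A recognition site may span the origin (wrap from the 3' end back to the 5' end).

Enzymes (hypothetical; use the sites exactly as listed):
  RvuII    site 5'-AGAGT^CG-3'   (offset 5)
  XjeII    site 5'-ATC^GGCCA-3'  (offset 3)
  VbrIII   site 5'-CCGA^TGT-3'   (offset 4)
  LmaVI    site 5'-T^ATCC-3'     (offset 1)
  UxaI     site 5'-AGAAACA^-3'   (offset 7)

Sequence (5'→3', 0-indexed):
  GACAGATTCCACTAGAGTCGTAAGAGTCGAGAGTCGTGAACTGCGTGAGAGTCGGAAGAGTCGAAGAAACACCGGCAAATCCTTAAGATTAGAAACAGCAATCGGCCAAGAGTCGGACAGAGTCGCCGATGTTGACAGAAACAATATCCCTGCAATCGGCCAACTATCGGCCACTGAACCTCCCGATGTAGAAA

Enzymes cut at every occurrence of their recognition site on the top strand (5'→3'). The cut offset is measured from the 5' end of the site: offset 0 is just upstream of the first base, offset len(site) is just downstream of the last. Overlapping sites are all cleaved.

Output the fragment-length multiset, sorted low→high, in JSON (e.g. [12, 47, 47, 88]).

Site scan:
  RvuII (AGAGTCG, off=5): starts [13, 22, 29, 47, 56, 108, 118] → cuts [18, 27, 34, 52, 61, 113, 123]
  XjeII (ATCGGCCA, off=3): starts [100, 154, 165] → cuts [103, 157, 168]
  VbrIII (CCGATGT, off=4): starts [125, 182] → cuts [129, 186]
  LmaVI (TATCC, off=1): starts [144] → cuts [145]
  UxaI (AGAAACA, off=7): starts [64, 90, 136] → cuts [71, 97, 143]

All cut coordinates (distinct, sorted): [18, 27, 34, 52, 61, 71, 97, 103, 113, 123, 129, 143, 145, 157, 168, 186]

Fragments:
  18→27: 9 bp
  27→34: 7 bp
  34→52: 18 bp
  52→61: 9 bp
  61→71: 10 bp
  71→97: 26 bp
  97→103: 6 bp
  103→113: 10 bp
  113→123: 10 bp
  123→129: 6 bp
  129→143: 14 bp
  143→145: 2 bp
  145→157: 12 bp
  157→168: 11 bp
  168→186: 18 bp
  186→18 (wrap): 194-186+18 = 26 bp

[2,6,6,7,9,9,10,10,10,11,12,14,18,18,26,26]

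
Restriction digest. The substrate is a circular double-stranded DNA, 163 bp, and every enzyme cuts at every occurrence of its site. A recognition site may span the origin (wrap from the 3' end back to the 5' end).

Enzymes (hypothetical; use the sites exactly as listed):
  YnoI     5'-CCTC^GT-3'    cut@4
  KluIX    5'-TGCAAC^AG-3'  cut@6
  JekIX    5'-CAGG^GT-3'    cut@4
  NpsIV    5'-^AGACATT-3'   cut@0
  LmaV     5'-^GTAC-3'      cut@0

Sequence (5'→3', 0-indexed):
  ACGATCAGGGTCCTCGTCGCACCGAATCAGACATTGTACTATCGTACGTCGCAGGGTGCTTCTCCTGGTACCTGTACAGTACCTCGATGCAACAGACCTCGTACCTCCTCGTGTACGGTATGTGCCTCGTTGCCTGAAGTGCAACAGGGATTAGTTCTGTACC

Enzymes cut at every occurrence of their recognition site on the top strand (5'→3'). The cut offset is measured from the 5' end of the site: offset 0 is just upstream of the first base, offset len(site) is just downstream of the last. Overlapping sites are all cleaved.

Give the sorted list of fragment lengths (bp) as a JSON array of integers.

[2,5,6,6,7,7,8,10,12,12,13,13,14,15,16,17]

Scan for sites:
  YnoI CCTCGT/4: at [11, 96, 106, 124] ⇒ [15, 100, 110, 128]
  KluIX TGCAACAG/6: at [87, 139] ⇒ [93, 145]
  JekIX CAGGGT/4: at [5, 51] ⇒ [9, 55]
  NpsIV AGACATT/0: at [28] ⇒ [28]
  LmaV GTAC/0: at [35, 43, 67, 73, 78, 100, 112, 158] ⇒ [35, 43, 67, 73, 78, 100, 112, 158]

All cut coordinates (distinct, sorted): [9, 15, 28, 35, 43, 55, 67, 73, 78, 93, 100, 110, 112, 128, 145, 158]

Fragment lengths:
  9→15: 6 bp
  15→28: 13 bp
  28→35: 7 bp
  35→43: 8 bp
  43→55: 12 bp
  55→67: 12 bp
  67→73: 6 bp
  73→78: 5 bp
  78→93: 15 bp
  93→100: 7 bp
  100→110: 10 bp
  110→112: 2 bp
  112→128: 16 bp
  128→145: 17 bp
  145→158: 13 bp
  158→9 (wrap): 163-158+9 = 14 bp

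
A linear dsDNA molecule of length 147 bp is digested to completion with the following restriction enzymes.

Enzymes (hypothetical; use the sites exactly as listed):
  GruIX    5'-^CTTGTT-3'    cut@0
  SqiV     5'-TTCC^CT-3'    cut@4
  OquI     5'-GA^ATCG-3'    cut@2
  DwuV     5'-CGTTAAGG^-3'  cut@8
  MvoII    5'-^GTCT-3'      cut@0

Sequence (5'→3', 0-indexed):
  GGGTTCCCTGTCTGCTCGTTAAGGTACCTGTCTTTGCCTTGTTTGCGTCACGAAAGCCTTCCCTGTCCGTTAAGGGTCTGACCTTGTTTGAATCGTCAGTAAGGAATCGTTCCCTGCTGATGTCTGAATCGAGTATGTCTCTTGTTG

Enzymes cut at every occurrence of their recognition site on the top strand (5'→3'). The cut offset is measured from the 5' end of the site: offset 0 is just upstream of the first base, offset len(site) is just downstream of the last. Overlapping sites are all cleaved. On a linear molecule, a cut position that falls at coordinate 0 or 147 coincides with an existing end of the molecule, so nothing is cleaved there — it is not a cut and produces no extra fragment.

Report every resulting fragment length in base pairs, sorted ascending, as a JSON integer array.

[2,4,5,6,7,7,7,8,8,8,9,9,13,14,15,25]

Scan for sites:
  GruIX CTTGTT/0: at [37, 82, 140] ⇒ [37, 82, 140]
  SqiV TTCCCT/4: at [3, 58, 109] ⇒ [7, 62, 113]
  OquI GAATCG/2: at [89, 103, 125] ⇒ [91, 105, 127]
  DwuV CGTTAAGG/8: at [16, 67] ⇒ [24, 75]
  MvoII GTCT/0: at [9, 29, 75, 121, 136] ⇒ [9, 29, 75, 121, 136]

All cut coordinates (distinct, sorted): [7, 9, 24, 29, 37, 62, 75, 82, 91, 105, 113, 121, 127, 136, 140]

Fragments:
  [0,7): 7 bp
  [7,9): 2 bp
  [9,24): 15 bp
  [24,29): 5 bp
  [29,37): 8 bp
  [37,62): 25 bp
  [62,75): 13 bp
  [75,82): 7 bp
  [82,91): 9 bp
  [91,105): 14 bp
  [105,113): 8 bp
  [113,121): 8 bp
  [121,127): 6 bp
  [127,136): 9 bp
  [136,140): 4 bp
  [140,147): 7 bp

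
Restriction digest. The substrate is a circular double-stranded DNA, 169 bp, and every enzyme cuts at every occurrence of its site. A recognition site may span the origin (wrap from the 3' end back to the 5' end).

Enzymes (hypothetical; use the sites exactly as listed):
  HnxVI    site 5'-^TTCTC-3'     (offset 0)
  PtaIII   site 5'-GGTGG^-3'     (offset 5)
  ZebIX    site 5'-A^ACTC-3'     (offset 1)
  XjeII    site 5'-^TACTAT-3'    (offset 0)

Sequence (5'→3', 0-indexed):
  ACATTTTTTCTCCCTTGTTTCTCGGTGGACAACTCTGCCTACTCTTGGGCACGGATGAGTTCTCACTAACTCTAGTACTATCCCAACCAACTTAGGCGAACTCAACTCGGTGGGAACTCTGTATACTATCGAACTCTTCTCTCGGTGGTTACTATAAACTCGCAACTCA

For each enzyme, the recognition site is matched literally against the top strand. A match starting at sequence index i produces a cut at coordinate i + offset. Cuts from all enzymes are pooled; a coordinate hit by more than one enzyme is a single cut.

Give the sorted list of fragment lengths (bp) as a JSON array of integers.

[1,2,3,4,5,7,7,8,8,9,9,9,10,11,12,12,24,28]

Per-enzyme occurrences:
  HnxVI (TTCTC, off=0): starts [7, 18, 59, 136] → cuts [7, 18, 59, 136]
  PtaIII (GGTGG, off=5): starts [23, 108, 143] → cuts [28, 113, 148]
  ZebIX (AACTC, off=1): starts [30, 67, 98, 103, 114, 131, 156, 163] → cuts [31, 68, 99, 104, 115, 132, 157, 164]
  XjeII (TACTAT, off=0): starts [75, 123, 149] → cuts [75, 123, 149]

Pooled cuts: [7, 18, 28, 31, 59, 68, 75, 99, 104, 113, 115, 123, 132, 136, 148, 149, 157, 164]

Fragment lengths:
  7→18: 11 bp
  18→28: 10 bp
  28→31: 3 bp
  31→59: 28 bp
  59→68: 9 bp
  68→75: 7 bp
  75→99: 24 bp
  99→104: 5 bp
  104→113: 9 bp
  113→115: 2 bp
  115→123: 8 bp
  123→132: 9 bp
  132→136: 4 bp
  136→148: 12 bp
  148→149: 1 bp
  149→157: 8 bp
  157→164: 7 bp
  164→7 (wrap): 169-164+7 = 12 bp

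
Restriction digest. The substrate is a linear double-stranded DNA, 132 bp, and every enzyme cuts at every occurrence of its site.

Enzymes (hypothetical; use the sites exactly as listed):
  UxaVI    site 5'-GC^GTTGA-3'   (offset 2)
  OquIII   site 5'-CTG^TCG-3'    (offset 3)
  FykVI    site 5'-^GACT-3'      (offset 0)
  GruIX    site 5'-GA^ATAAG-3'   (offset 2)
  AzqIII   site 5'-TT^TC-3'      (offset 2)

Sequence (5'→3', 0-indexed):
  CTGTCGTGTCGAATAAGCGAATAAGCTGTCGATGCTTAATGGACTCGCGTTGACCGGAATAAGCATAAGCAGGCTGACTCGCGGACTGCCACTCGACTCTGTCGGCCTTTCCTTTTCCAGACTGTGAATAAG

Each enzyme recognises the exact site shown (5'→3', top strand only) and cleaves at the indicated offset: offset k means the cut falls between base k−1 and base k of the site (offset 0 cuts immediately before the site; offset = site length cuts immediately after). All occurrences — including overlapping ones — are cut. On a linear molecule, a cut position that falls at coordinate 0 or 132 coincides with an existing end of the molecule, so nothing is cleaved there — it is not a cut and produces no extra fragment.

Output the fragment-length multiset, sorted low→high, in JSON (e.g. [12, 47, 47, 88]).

Scan for sites:
  UxaVI GCGTTGA/2: at [46] ⇒ [48]
  OquIII CTGTCG/3: at [0, 25, 98] ⇒ [3, 28, 101]
  FykVI GACT/0: at [41, 75, 83, 94, 119] ⇒ [41, 75, 83, 94, 119]
  GruIX GAATAAG/2: at [10, 18, 56, 125] ⇒ [12, 20, 58, 127]
  AzqIII TTTC/2: at [107, 113] ⇒ [109, 115]

Pooled cuts: [3, 12, 20, 28, 41, 48, 58, 75, 83, 94, 101, 109, 115, 119, 127]

Fragments:
  [0,3): 3 bp
  [3,12): 9 bp
  [12,20): 8 bp
  [20,28): 8 bp
  [28,41): 13 bp
  [41,48): 7 bp
  [48,58): 10 bp
  [58,75): 17 bp
  [75,83): 8 bp
  [83,94): 11 bp
  [94,101): 7 bp
  [101,109): 8 bp
  [109,115): 6 bp
  [115,119): 4 bp
  [119,127): 8 bp
  [127,132): 5 bp

[3,4,5,6,7,7,8,8,8,8,8,9,10,11,13,17]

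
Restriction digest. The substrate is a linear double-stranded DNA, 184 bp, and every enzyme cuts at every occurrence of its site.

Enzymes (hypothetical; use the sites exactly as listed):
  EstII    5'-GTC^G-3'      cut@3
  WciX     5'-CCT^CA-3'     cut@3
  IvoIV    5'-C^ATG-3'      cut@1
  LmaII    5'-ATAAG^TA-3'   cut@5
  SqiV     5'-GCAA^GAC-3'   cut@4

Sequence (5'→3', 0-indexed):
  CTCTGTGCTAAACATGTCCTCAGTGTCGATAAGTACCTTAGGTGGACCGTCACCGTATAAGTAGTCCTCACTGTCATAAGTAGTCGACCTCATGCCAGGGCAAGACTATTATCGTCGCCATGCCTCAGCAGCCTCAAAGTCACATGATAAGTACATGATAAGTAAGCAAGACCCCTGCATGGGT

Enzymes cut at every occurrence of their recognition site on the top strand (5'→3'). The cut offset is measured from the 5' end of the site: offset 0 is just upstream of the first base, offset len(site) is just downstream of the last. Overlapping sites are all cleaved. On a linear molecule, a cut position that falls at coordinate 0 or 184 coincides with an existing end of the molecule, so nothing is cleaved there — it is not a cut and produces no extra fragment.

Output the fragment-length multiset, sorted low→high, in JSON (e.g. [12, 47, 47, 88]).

Scan for sites:
  EstII GTCG/3: at [24, 82, 113] ⇒ [27, 85, 116]
  WciX CCTCA/3: at [17, 65, 87, 122, 131] ⇒ [20, 68, 90, 125, 134]
  IvoIV CATG/1: at [12, 90, 118, 142, 153, 177] ⇒ [13, 91, 119, 143, 154, 178]
  LmaII ATAAGTA/5: at [28, 56, 75, 146, 157] ⇒ [33, 61, 80, 151, 162]
  SqiV GCAAGAC/4: at [99, 165] ⇒ [103, 169]

All cut coordinates (distinct, sorted): [13, 20, 27, 33, 61, 68, 80, 85, 90, 91, 103, 116, 119, 125, 134, 143, 151, 154, 162, 169, 178]

Fragments:
  [0,13): 13 bp
  [13,20): 7 bp
  [20,27): 7 bp
  [27,33): 6 bp
  [33,61): 28 bp
  [61,68): 7 bp
  [68,80): 12 bp
  [80,85): 5 bp
  [85,90): 5 bp
  [90,91): 1 bp
  [91,103): 12 bp
  [103,116): 13 bp
  [116,119): 3 bp
  [119,125): 6 bp
  [125,134): 9 bp
  [134,143): 9 bp
  [143,151): 8 bp
  [151,154): 3 bp
  [154,162): 8 bp
  [162,169): 7 bp
  [169,178): 9 bp
  [178,184): 6 bp

[1,3,3,5,5,6,6,6,7,7,7,7,8,8,9,9,9,12,12,13,13,28]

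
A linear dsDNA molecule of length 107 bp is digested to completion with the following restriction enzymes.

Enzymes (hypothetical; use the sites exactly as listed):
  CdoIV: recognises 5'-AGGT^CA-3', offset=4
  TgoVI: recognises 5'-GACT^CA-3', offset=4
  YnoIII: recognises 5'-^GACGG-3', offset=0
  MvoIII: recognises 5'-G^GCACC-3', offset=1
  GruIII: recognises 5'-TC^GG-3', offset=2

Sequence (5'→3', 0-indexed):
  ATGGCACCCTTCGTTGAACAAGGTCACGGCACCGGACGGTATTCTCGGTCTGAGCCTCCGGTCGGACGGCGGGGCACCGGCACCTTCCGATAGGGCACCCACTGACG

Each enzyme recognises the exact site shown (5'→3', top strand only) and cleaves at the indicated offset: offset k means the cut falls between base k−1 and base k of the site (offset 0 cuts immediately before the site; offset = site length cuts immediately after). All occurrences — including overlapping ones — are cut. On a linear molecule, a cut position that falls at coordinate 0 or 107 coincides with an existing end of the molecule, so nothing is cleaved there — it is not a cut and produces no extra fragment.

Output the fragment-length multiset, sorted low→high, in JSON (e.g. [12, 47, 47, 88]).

Scan for sites:
  CdoIV (AGGTCA, off=4): starts [20] → cuts [24]
  TgoVI (GACTCA, off=4): no sites
  YnoIII (GACGG, off=0): starts [34, 64] → cuts [34, 64]
  MvoIII (GGCACC, off=1): starts [2, 27, 72, 78, 93] → cuts [3, 28, 73, 79, 94]
  GruIII (TCGG, off=2): starts [44, 61] → cuts [46, 63]

Pooled cuts: [3, 24, 28, 34, 46, 63, 64, 73, 79, 94]

Fragment lengths:
  [0,3): 3 bp
  [3,24): 21 bp
  [24,28): 4 bp
  [28,34): 6 bp
  [34,46): 12 bp
  [46,63): 17 bp
  [63,64): 1 bp
  [64,73): 9 bp
  [73,79): 6 bp
  [79,94): 15 bp
  [94,107): 13 bp

[1,3,4,6,6,9,12,13,15,17,21]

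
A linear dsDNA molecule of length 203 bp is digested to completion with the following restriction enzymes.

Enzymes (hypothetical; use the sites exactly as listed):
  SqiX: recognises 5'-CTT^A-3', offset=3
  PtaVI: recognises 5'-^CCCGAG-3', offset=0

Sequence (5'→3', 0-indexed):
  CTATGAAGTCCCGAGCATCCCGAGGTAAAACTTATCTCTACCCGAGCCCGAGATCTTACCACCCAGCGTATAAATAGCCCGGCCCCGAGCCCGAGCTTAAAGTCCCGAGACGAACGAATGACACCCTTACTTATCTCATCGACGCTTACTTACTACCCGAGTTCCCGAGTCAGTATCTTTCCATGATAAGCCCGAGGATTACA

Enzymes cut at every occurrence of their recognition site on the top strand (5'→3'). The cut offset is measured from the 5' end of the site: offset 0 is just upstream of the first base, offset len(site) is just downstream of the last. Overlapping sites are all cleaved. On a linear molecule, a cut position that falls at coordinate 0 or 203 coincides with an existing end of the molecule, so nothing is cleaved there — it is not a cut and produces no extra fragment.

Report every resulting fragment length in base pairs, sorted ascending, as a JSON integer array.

Scan for sites:
  SqiX (CTTA, off=3): starts [30, 54, 95, 125, 129, 144, 148] → cuts [33, 57, 98, 128, 132, 147, 151]
  PtaVI (CCCGAG, off=0): starts [9, 18, 40, 46, 83, 89, 103, 155, 163, 190] → cuts [9, 18, 40, 46, 83, 89, 103, 155, 163, 190]

Pooled cuts: [9, 18, 33, 40, 46, 57, 83, 89, 98, 103, 128, 132, 147, 151, 155, 163, 190]

Fragment lengths:
  [0,9): 9 bp
  [9,18): 9 bp
  [18,33): 15 bp
  [33,40): 7 bp
  [40,46): 6 bp
  [46,57): 11 bp
  [57,83): 26 bp
  [83,89): 6 bp
  [89,98): 9 bp
  [98,103): 5 bp
  [103,128): 25 bp
  [128,132): 4 bp
  [132,147): 15 bp
  [147,151): 4 bp
  [151,155): 4 bp
  [155,163): 8 bp
  [163,190): 27 bp
  [190,203): 13 bp

[4,4,4,5,6,6,7,8,9,9,9,11,13,15,15,25,26,27]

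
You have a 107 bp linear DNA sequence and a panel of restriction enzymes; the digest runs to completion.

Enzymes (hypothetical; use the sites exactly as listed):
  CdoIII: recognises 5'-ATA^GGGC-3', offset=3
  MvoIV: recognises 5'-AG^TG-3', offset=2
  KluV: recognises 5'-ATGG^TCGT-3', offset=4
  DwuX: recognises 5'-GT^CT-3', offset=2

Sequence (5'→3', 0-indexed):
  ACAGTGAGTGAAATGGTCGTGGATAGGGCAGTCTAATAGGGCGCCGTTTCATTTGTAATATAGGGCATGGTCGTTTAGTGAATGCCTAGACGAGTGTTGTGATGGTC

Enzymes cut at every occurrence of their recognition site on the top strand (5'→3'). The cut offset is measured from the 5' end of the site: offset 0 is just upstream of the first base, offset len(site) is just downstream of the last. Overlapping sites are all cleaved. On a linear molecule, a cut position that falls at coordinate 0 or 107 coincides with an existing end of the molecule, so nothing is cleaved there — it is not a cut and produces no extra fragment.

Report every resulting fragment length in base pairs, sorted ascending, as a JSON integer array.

Per-enzyme occurrences:
  CdoIII ATAGGGC/3: at [22, 35, 59] ⇒ [25, 38, 62]
  MvoIV AGTG/2: at [2, 6, 76, 92] ⇒ [4, 8, 78, 94]
  KluV ATGGTCGT/4: at [12, 66] ⇒ [16, 70]
  DwuX GTCT/2: at [30] ⇒ [32]

All cut coordinates (distinct, sorted): [4, 8, 16, 25, 32, 38, 62, 70, 78, 94]

Fragments:
  [0,4): 4 bp
  [4,8): 4 bp
  [8,16): 8 bp
  [16,25): 9 bp
  [25,32): 7 bp
  [32,38): 6 bp
  [38,62): 24 bp
  [62,70): 8 bp
  [70,78): 8 bp
  [78,94): 16 bp
  [94,107): 13 bp

[4,4,6,7,8,8,8,9,13,16,24]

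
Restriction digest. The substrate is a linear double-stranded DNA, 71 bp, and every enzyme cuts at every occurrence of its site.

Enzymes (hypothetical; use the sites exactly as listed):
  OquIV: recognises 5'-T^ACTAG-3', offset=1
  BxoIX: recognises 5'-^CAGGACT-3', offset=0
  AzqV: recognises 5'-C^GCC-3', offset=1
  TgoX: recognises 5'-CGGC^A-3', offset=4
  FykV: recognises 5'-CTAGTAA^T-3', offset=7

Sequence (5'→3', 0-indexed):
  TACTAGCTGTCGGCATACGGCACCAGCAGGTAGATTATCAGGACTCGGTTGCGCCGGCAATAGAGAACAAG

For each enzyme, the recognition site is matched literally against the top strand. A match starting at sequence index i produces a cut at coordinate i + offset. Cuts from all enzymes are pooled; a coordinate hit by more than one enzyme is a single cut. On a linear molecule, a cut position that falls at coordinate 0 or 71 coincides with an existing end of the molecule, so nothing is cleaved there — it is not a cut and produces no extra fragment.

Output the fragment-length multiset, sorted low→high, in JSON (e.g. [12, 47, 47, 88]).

Site scan:
  OquIV TACTAG/1: at [0] ⇒ [1]
  BxoIX CAGGACT/0: at [38] ⇒ [38]
  AzqV CGCC/1: at [51] ⇒ [52]
  TgoX CGGCA/4: at [10, 17, 54] ⇒ [14, 21, 58]
  FykV (CTAGTAAT, off=7): no sites

All cut coordinates (distinct, sorted): [1, 14, 21, 38, 52, 58]

Fragments:
  [0,1): 1 bp
  [1,14): 13 bp
  [14,21): 7 bp
  [21,38): 17 bp
  [38,52): 14 bp
  [52,58): 6 bp
  [58,71): 13 bp

[1,6,7,13,13,14,17]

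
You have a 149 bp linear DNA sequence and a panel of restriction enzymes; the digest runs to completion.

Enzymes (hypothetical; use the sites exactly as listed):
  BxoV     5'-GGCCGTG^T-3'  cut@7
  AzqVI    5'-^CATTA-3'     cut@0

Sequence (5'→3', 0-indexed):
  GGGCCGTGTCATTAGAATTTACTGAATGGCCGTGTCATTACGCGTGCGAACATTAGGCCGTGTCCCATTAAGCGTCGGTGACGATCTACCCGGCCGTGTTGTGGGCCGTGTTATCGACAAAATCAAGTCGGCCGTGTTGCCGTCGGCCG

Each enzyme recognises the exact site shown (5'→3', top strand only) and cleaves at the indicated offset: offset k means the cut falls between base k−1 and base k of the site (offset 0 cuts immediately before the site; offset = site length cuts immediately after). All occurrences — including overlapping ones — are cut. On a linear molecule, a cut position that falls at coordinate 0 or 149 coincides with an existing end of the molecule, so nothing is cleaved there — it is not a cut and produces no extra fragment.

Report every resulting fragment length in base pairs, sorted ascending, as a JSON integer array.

[1,1,3,8,12,12,13,15,25,26,33]

Scan for sites:
  BxoV GGCCGTGT/7: at [1, 27, 55, 91, 103, 129] ⇒ [8, 34, 62, 98, 110, 136]
  AzqVI CATTA/0: at [9, 35, 50, 65] ⇒ [9, 35, 50, 65]

All cut coordinates (distinct, sorted): [8, 9, 34, 35, 50, 62, 65, 98, 110, 136]

Fragment lengths:
  [0,8): 8 bp
  [8,9): 1 bp
  [9,34): 25 bp
  [34,35): 1 bp
  [35,50): 15 bp
  [50,62): 12 bp
  [62,65): 3 bp
  [65,98): 33 bp
  [98,110): 12 bp
  [110,136): 26 bp
  [136,149): 13 bp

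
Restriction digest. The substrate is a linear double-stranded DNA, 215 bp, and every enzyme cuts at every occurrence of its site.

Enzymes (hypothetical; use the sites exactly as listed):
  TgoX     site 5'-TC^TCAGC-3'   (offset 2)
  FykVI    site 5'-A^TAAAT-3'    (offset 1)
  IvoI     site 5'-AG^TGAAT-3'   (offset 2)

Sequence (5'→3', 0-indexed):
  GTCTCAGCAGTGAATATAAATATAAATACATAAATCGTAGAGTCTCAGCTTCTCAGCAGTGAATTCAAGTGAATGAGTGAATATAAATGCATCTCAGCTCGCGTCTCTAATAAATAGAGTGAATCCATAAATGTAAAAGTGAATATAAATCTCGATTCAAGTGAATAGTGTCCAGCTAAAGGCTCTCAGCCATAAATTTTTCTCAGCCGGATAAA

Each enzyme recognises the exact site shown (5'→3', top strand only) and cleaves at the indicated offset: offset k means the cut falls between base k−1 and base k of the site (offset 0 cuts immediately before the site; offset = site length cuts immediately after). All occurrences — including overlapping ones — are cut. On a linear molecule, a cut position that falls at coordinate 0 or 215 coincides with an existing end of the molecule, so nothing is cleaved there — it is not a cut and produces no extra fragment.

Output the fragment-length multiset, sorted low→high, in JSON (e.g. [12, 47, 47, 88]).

[3,6,6,6,6,7,7,7,8,8,8,8,9,10,10,10,12,13,14,16,17,24]

Per-enzyme occurrences:
  TgoX (TCTCAGC, off=2): starts [1, 42, 50, 91, 183, 200] → cuts [3, 44, 52, 93, 185, 202]
  FykVI (ATAAAT, off=1): starts [15, 21, 29, 82, 109, 126, 144, 191] → cuts [16, 22, 30, 83, 110, 127, 145, 192]
  IvoI (AGTGAAT, off=2): starts [8, 57, 67, 75, 117, 137, 159] → cuts [10, 59, 69, 77, 119, 139, 161]

Pooled cuts: [3, 10, 16, 22, 30, 44, 52, 59, 69, 77, 83, 93, 110, 119, 127, 139, 145, 161, 185, 192, 202]

Fragments:
  [0,3): 3 bp
  [3,10): 7 bp
  [10,16): 6 bp
  [16,22): 6 bp
  [22,30): 8 bp
  [30,44): 14 bp
  [44,52): 8 bp
  [52,59): 7 bp
  [59,69): 10 bp
  [69,77): 8 bp
  [77,83): 6 bp
  [83,93): 10 bp
  [93,110): 17 bp
  [110,119): 9 bp
  [119,127): 8 bp
  [127,139): 12 bp
  [139,145): 6 bp
  [145,161): 16 bp
  [161,185): 24 bp
  [185,192): 7 bp
  [192,202): 10 bp
  [202,215): 13 bp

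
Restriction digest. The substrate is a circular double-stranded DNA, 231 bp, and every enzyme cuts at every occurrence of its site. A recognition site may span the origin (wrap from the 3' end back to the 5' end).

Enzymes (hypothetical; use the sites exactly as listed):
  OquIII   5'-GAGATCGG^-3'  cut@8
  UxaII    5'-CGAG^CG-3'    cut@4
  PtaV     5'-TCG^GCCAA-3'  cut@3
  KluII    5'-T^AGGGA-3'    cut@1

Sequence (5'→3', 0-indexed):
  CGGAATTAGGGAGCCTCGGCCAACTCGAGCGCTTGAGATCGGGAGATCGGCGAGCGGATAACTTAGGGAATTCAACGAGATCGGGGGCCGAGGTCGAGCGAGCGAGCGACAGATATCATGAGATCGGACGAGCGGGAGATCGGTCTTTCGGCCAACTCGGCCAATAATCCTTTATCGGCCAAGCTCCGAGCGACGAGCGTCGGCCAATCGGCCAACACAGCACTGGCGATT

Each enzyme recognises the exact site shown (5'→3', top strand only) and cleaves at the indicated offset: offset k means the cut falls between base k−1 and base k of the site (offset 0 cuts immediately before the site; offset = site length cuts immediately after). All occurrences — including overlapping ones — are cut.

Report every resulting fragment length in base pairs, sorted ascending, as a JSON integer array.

[4,4,4,5,5,7,7,8,8,9,10,11,11,11,13,13,14,18,20,21,28]

Per-enzyme occurrences:
  OquIII GAGATCGG/8: at [34, 42, 76, 119, 135] ⇒ [42, 50, 84, 127, 143]
  UxaII CGAGCG/4: at [25, 50, 94, 98, 102, 128, 186, 193] ⇒ [29, 54, 98, 102, 106, 132, 190, 197]
  PtaV TCGGCCAA/3: at [15, 147, 156, 174, 199, 207] ⇒ [18, 150, 159, 177, 202, 210]
  KluII TAGGGA/1: at [6, 63] ⇒ [7, 64]

Pooled cuts: [7, 18, 29, 42, 50, 54, 64, 84, 98, 102, 106, 127, 132, 143, 150, 159, 177, 190, 197, 202, 210]

Fragment lengths:
  7→18: 11 bp
  18→29: 11 bp
  29→42: 13 bp
  42→50: 8 bp
  50→54: 4 bp
  54→64: 10 bp
  64→84: 20 bp
  84→98: 14 bp
  98→102: 4 bp
  102→106: 4 bp
  106→127: 21 bp
  127→132: 5 bp
  132→143: 11 bp
  143→150: 7 bp
  150→159: 9 bp
  159→177: 18 bp
  177→190: 13 bp
  190→197: 7 bp
  197→202: 5 bp
  202→210: 8 bp
  210→7 (wrap): 231-210+7 = 28 bp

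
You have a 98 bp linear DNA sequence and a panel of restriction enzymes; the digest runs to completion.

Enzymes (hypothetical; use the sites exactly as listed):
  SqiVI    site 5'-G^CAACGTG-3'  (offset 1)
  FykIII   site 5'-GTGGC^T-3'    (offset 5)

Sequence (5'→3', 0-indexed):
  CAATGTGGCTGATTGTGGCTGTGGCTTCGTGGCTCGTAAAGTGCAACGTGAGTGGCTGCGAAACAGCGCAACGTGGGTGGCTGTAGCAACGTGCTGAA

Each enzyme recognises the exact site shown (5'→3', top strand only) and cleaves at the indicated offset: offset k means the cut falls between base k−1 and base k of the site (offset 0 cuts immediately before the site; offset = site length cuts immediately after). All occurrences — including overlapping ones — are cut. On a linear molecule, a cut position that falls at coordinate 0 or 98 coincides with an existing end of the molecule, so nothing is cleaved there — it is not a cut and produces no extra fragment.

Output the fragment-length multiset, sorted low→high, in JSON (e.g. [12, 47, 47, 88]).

[5,6,8,9,10,10,12,12,13,13]

Scan for sites:
  SqiVI GCAACGTG/1: at [42, 67, 85] ⇒ [43, 68, 86]
  FykIII GTGGCT/5: at [4, 14, 20, 28, 51, 76] ⇒ [9, 19, 25, 33, 56, 81]

All cut coordinates (distinct, sorted): [9, 19, 25, 33, 43, 56, 68, 81, 86]

Fragments:
  [0,9): 9 bp
  [9,19): 10 bp
  [19,25): 6 bp
  [25,33): 8 bp
  [33,43): 10 bp
  [43,56): 13 bp
  [56,68): 12 bp
  [68,81): 13 bp
  [81,86): 5 bp
  [86,98): 12 bp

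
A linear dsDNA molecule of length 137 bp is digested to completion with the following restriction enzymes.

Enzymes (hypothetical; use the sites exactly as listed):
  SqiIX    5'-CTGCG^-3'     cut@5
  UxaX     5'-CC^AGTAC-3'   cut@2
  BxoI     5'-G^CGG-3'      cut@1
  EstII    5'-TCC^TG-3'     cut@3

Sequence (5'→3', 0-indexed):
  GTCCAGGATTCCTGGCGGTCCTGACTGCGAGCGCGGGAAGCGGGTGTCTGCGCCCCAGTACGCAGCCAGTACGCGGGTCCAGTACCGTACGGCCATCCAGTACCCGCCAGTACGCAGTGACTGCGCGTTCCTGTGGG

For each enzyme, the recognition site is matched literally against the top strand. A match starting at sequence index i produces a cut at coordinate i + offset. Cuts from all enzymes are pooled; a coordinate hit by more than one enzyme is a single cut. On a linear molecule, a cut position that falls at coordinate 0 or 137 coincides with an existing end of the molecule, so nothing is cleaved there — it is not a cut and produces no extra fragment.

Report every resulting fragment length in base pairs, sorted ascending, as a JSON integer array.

Scan for sites:
  SqiIX (CTGCG, off=5): starts [24, 47, 120] → cuts [29, 52, 125]
  UxaX (CCAGTAC, off=2): starts [54, 65, 78, 96, 106] → cuts [56, 67, 80, 98, 108]
  BxoI (GCGG, off=1): starts [14, 32, 39, 72] → cuts [15, 33, 40, 73]
  EstII (TCCTG, off=3): starts [9, 18, 128] → cuts [12, 21, 131]

All cut coordinates (distinct, sorted): [12, 15, 21, 29, 33, 40, 52, 56, 67, 73, 80, 98, 108, 125, 131]

Fragment lengths:
  [0,12): 12 bp
  [12,15): 3 bp
  [15,21): 6 bp
  [21,29): 8 bp
  [29,33): 4 bp
  [33,40): 7 bp
  [40,52): 12 bp
  [52,56): 4 bp
  [56,67): 11 bp
  [67,73): 6 bp
  [73,80): 7 bp
  [80,98): 18 bp
  [98,108): 10 bp
  [108,125): 17 bp
  [125,131): 6 bp
  [131,137): 6 bp

[3,4,4,6,6,6,6,7,7,8,10,11,12,12,17,18]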